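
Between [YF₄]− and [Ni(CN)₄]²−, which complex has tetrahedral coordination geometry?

For [YF₄]−: Summing ligand charges against the −1 overall charge gives an oxidation state of +3 for yttrium. Yttrium is a group-3 element; Y(III) is therefore d⁰. A d⁰ ion has no crystal-field stabilisation preference between square planar and tetrahedral, so four ligands adopt the sterically favoured tetrahedral geometry. → tetrahedral.
For [Ni(CN)₄]²−: Summing ligand charges against the −2 overall charge gives an oxidation state of +2 for nickel. Group 10 minus oxidation state 2 gives a d⁸ configuration. Cyanide is a strong-field ligand (high in the spectrochemical series). A 3d d⁸ ion with strong-field ligands gains enough CFSE to favour square planar over tetrahedral. → square planar.

[YF₄]−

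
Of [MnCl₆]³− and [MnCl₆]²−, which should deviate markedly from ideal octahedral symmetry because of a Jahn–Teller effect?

[MnCl₆]³−

[MnCl₆]³−: Each chloride is −1; balancing the −3 overall charge requires Mn(III). Manganese is a group-7 element; Mn(III) is therefore d⁴. Chloride is a weak-field ligand for a first-row metal, so the complex is high-spin. The t₂g³e_g¹ (high-spin) configuration has an unevenly filled e_g set; the Jahn–Teller theorem predicts a tetragonal distortion (typically axial elongation) to lift the degeneracy.
[MnCl₆]²−: Each chloride is −1; balancing the −2 overall charge requires Mn(IV). Group 7 minus oxidation state 4 gives a d³ configuration. The d³ configuration leaves the e_g set evenly filled (or empty) — no strong Jahn–Teller driving force.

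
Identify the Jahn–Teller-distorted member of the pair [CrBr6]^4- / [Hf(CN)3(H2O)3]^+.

[CrBr6]^4-

[CrBr6]^4-: Ligand charges: each bromide is −1. With an overall charge of −4 the chromium centre must be in the +2 oxidation state. Group 6 minus oxidation state 2 gives a d⁴ configuration. Bromide is a weak-field ligand for a first-row metal, so the complex is high-spin. The t₂g³e_g¹ (high-spin) configuration has an unevenly filled e_g set; the Jahn–Teller theorem predicts a tetragonal distortion (typically axial elongation) to lift the degeneracy.
[Hf(CN)3(H2O)3]^+: Each cyanide is −1; water is neutral; balancing the +1 overall charge requires Hf(IV). Hafnium is a group-4 element; Hf(IV) is therefore d⁰. The d⁰ configuration leaves the e_g set evenly filled (or empty) — no strong Jahn–Teller driving force.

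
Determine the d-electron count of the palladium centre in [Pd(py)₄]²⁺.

Pyridine is neutral; balancing the +2 overall charge requires Pd(II).
Group 10 minus oxidation state 2 gives a d⁸ configuration.

d⁸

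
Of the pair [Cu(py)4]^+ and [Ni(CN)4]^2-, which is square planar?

For [Cu(py)4]^+: Summing ligand charges against the +1 overall charge gives an oxidation state of +1 for copper. Copper is a group-11 element; Cu(I) is therefore d¹⁰. A d¹⁰ ion has no crystal-field stabilisation preference between square planar and tetrahedral, so four ligands adopt the sterically favoured tetrahedral geometry. → tetrahedral.
For [Ni(CN)4]^2-: Summing ligand charges against the −2 overall charge gives an oxidation state of +2 for nickel. Nickel is a group-10 element; Ni(II) is therefore d⁸. Cyanide is a strong-field ligand (high in the spectrochemical series). A 3d d⁸ ion with strong-field ligands gains enough CFSE to favour square planar over tetrahedral. → square planar.

[Ni(CN)4]^2-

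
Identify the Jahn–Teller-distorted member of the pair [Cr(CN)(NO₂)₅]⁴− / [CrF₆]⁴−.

[Cr(CN)(NO₂)₅]⁴−: Summing ligand charges against the −4 overall charge gives an oxidation state of +2 for chromium. Cr sits in group 6, so the d-electron count is 6 − 2 = 4. Cyanide and nitro (N-bound nitrite) are strong-field ligands (high in the spectrochemical series) for a first-row metal, so the complex is low-spin. The d⁴ configuration leaves the e_g set evenly filled (or empty) — no strong Jahn–Teller driving force.
[CrF₆]⁴−: Ligand charges: each fluoride is −1. With an overall charge of −4 the chromium centre must be in the +2 oxidation state. Group 6 minus oxidation state 2 gives a d⁴ configuration. Fluoride is a weak-field ligand for a first-row metal, so the complex is high-spin. The t₂g³e_g¹ (high-spin) configuration has an unevenly filled e_g set; the Jahn–Teller theorem predicts a tetragonal distortion (typically axial elongation) to lift the degeneracy.

[CrF₆]⁴−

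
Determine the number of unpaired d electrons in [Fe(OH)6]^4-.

Summing ligand charges against the −4 overall charge gives an oxidation state of +2 for iron.
Fe sits in group 8, so the d-electron count is 8 − 2 = 6.
The spin state decides the count: Hydroxide is a weak-field ligand for a first-row metal, so the complex is high-spin.
An octahedral high-spin d⁶ ion is t₂g⁴e_g², giving 4 unpaired electrons.

4 unpaired electrons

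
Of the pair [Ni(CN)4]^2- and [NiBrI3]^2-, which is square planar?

For [Ni(CN)4]^2-: Ligand charges: each cyanide is −1. With an overall charge of −2 the nickel centre must be in the +2 oxidation state. Nickel is a group-10 element; Ni(II) is therefore d⁸. Cyanide is a strong-field ligand (high in the spectrochemical series). A 3d d⁸ ion with strong-field ligands gains enough CFSE to favour square planar over tetrahedral. → square planar.
For [NiBrI3]^2-: Summing ligand charges against the −2 overall charge gives an oxidation state of +2 for nickel. Nickel is a group-10 element; Ni(II) is therefore d⁸. Bromide and iodide are weak-field ligands. With weak-field ligands the CFSE gain from square planar is small, so a 3d d⁸ ion takes the sterically preferred tetrahedral geometry. → tetrahedral.

[Ni(CN)4]^2-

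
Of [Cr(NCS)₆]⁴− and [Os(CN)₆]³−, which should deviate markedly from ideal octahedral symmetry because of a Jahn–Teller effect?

[Cr(NCS)₆]⁴−: Each isothiocyanate is −1; balancing the −4 overall charge requires Cr(II). Cr sits in group 6, so the d-electron count is 6 − 2 = 4. Isothiocyanate is a weak-field ligand for a first-row metal, so the complex is high-spin. The t₂g³e_g¹ (high-spin) configuration has an unevenly filled e_g set; the Jahn–Teller theorem predicts a tetragonal distortion (typically axial elongation) to lift the degeneracy.
[Os(CN)₆]³−: Each cyanide is −1; balancing the −3 overall charge requires Os(III). Group 8 minus oxidation state 3 gives a d⁵ configuration. A 5d ion has a large Δₒ and is invariably low-spin. The d⁵ configuration leaves the e_g set evenly filled (or empty) — no strong Jahn–Teller driving force.

[Cr(NCS)₆]⁴−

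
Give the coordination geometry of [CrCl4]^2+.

tetrahedral

Ligand charges: each chloride is −1. With an overall charge of +2 the chromium centre must be in the +6 oxidation state.
Chromium is a group-6 element; Cr(VI) is therefore d⁰.
With 4 monodentate ligands the coordination number is 4.
A d⁰ ion has no crystal-field stabilisation preference between square planar and tetrahedral, so four ligands adopt the sterically favoured tetrahedral geometry.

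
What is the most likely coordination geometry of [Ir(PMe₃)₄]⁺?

square planar

Summing ligand charges against the +1 overall charge gives an oxidation state of +1 for iridium.
Iridium is a group-9 element; Ir(I) is therefore d⁸.
With 4 monodentate ligands the coordination number is 4.
A 5d d⁸ ion has a large crystal-field splitting; square planar leaves the high-energy d_{x²−y²} orbital empty and maximises CFSE.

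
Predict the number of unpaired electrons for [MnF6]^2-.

3 unpaired electrons

Each fluoride is −1; balancing the −2 overall charge requires Mn(IV).
Manganese is a group-7 element; Mn(IV) is therefore d³.
In an octahedral field the d³ configuration is t₂g³e_g⁰ (only one arrangement possible), giving 3 unpaired electrons.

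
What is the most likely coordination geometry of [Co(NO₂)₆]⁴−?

octahedral

Summing ligand charges against the −4 overall charge gives an oxidation state of +2 for cobalt.
Cobalt is a group-9 element; Co(II) is therefore d⁷.
With 6 monodentate ligands the coordination number is 6.
Six donors around a single metal centre give an octahedral coordination sphere.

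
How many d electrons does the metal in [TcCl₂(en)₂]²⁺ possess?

Summing ligand charges against the +2 overall charge gives an oxidation state of +4 for technetium.
Technetium is a group-7 element; Tc(IV) is therefore d³.

d3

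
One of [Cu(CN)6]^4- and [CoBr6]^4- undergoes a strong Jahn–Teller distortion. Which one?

[Cu(CN)6]^4-

[Cu(CN)6]^4-: Summing ligand charges against the −4 overall charge gives an oxidation state of +2 for copper. Copper is a group-11 element; Cu(II) is therefore d⁹. The t₂g⁶e_g³ configuration has an unevenly filled e_g set; the Jahn–Teller theorem predicts a tetragonal distortion (typically axial elongation) to lift the degeneracy.
[CoBr6]^4-: Each bromide is −1; balancing the −4 overall charge requires Co(II). Group 9 minus oxidation state 2 gives a d⁷ configuration. Bromide is a weak-field ligand for a first-row metal, so the complex is high-spin. The d⁷ configuration leaves the e_g set evenly filled (or empty) — no strong Jahn–Teller driving force.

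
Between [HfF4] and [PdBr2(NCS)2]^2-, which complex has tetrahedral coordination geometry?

For [HfF4]: Each fluoride is −1; balancing the 0 overall charge requires Hf(IV). Group 4 minus oxidation state 4 gives a d⁰ configuration. A d⁰ ion has no crystal-field stabilisation preference between square planar and tetrahedral, so four ligands adopt the sterically favoured tetrahedral geometry. → tetrahedral.
For [PdBr2(NCS)2]^2-: Each bromide is −1; each isothiocyanate is −1; balancing the −2 overall charge requires Pd(II). Palladium is a group-10 element; Pd(II) is therefore d⁸. A 4d d⁸ ion has a large crystal-field splitting; square planar leaves the high-energy d_{x²−y²} orbital empty and maximises CFSE. → square planar.

[HfF4]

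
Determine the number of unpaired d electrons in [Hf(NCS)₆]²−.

0 unpaired electrons

Each isothiocyanate is −1; balancing the −2 overall charge requires Hf(IV).
Hf sits in group 4, so the d-electron count is 4 − 4 = 0.
In an octahedral field the d⁰ configuration is t₂g⁰e_g⁰, giving 0 unpaired electrons.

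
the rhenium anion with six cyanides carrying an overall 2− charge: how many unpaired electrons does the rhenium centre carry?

3

Summing ligand charges against the −2 overall charge gives an oxidation state of +4 for rhenium.
Group 7 minus oxidation state 4 gives a d³ configuration.
In an octahedral field the d³ configuration is t₂g³e_g⁰ (only one arrangement possible), giving 3 unpaired electrons.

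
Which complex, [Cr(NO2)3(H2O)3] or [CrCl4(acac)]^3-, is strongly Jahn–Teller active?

[Cr(NO2)3(H2O)3]: Each nitro (N-bound nitrite) is −1; water is neutral; balancing the 0 overall charge requires Cr(III). Cr sits in group 6, so the d-electron count is 6 − 3 = 3. The d³ configuration leaves the e_g set evenly filled (or empty) — no strong Jahn–Teller driving force.
[CrCl4(acac)]^3-: Each chloride is −1; each acetylacetonate is −1; balancing the −3 overall charge requires Cr(II). Chromium is a group-6 element; Cr(II) is therefore d⁴. Acetylacetonate and chloride are weak-field ligands for a first-row metal, so the complex is high-spin. The t₂g³e_g¹ (high-spin) configuration has an unevenly filled e_g set; the Jahn–Teller theorem predicts a tetragonal distortion (typically axial elongation) to lift the degeneracy.

[CrCl4(acac)]^3-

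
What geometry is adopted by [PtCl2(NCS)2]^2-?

square planar

Each chloride is −1; each isothiocyanate is −1; balancing the −2 overall charge requires Pt(II).
Group 10 minus oxidation state 2 gives a d⁸ configuration.
With 4 monodentate ligands the coordination number is 4.
A 5d d⁸ ion has a large crystal-field splitting; square planar leaves the high-energy d_{x²−y²} orbital empty and maximises CFSE.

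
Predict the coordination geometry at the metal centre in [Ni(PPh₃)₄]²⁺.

Triphenylphosphine is neutral; balancing the +2 overall charge requires Ni(II).
Nickel is a group-10 element; Ni(II) is therefore d⁸.
With 4 monodentate ligands the coordination number is 4.
Triphenylphosphine is a strong-field ligand (high in the spectrochemical series).
A 3d d⁸ ion with strong-field ligands gains enough CFSE to favour square planar over tetrahedral.

square planar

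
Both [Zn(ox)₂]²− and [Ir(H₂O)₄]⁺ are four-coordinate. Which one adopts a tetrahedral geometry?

[Zn(ox)₂]²−

For [Zn(ox)₂]²−: Ligand charges: each oxalate is −2. With an overall charge of −2 the zinc centre must be in the +2 oxidation state. Zinc is a group-12 element; Zn(II) is therefore d¹⁰. A d¹⁰ ion has no crystal-field stabilisation preference between square planar and tetrahedral, so four ligands adopt the sterically favoured tetrahedral geometry. → tetrahedral.
For [Ir(H₂O)₄]⁺: Water is neutral; balancing the +1 overall charge requires Ir(I). Ir sits in group 9, so the d-electron count is 9 − 1 = 8. A 5d d⁸ ion has a large crystal-field splitting; square planar leaves the high-energy d_{x²−y²} orbital empty and maximises CFSE. → square planar.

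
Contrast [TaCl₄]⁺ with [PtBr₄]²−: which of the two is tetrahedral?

[TaCl₄]⁺

For [TaCl₄]⁺: Each chloride is −1; balancing the +1 overall charge requires Ta(V). Tantalum is a group-5 element; Ta(V) is therefore d⁰. A d⁰ ion has no crystal-field stabilisation preference between square planar and tetrahedral, so four ligands adopt the sterically favoured tetrahedral geometry. → tetrahedral.
For [PtBr₄]²−: Summing ligand charges against the −2 overall charge gives an oxidation state of +2 for platinum. Pt sits in group 10, so the d-electron count is 10 − 2 = 8. A 5d d⁸ ion has a large crystal-field splitting; square planar leaves the high-energy d_{x²−y²} orbital empty and maximises CFSE. → square planar.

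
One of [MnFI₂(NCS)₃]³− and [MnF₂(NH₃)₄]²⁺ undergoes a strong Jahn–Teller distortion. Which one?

[MnFI₂(NCS)₃]³−

[MnFI₂(NCS)₃]³−: Ligand charges: each fluoride is −1; each iodide is −1; each isothiocyanate is −1. With an overall charge of −3 the manganese centre must be in the +3 oxidation state. Manganese is a group-7 element; Mn(III) is therefore d⁴. Fluoride, iodide, and isothiocyanate are weak-field ligands for a first-row metal, so the complex is high-spin. The t₂g³e_g¹ (high-spin) configuration has an unevenly filled e_g set; the Jahn–Teller theorem predicts a tetragonal distortion (typically axial elongation) to lift the degeneracy.
[MnF₂(NH₃)₄]²⁺: Summing ligand charges against the +2 overall charge gives an oxidation state of +4 for manganese. Group 7 minus oxidation state 4 gives a d³ configuration. The d³ configuration leaves the e_g set evenly filled (or empty) — no strong Jahn–Teller driving force.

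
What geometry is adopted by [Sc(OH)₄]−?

Each hydroxide is −1; balancing the −1 overall charge requires Sc(III).
Group 3 minus oxidation state 3 gives a d⁰ configuration.
Coordination number: 4.
A d⁰ ion has no crystal-field stabilisation preference between square planar and tetrahedral, so four ligands adopt the sterically favoured tetrahedral geometry.

tetrahedral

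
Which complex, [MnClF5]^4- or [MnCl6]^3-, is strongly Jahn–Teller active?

[MnClF5]^4-: Each chloride is −1; each fluoride is −1; balancing the −4 overall charge requires Mn(II). Manganese is a group-7 element; Mn(II) is therefore d⁵. Chloride and fluoride are weak-field ligands for a first-row metal, so the complex is high-spin. The d⁵ configuration leaves the e_g set evenly filled (or empty) — no strong Jahn–Teller driving force.
[MnCl6]^3-: Summing ligand charges against the −3 overall charge gives an oxidation state of +3 for manganese. Manganese is a group-7 element; Mn(III) is therefore d⁴. Chloride is a weak-field ligand for a first-row metal, so the complex is high-spin. The t₂g³e_g¹ (high-spin) configuration has an unevenly filled e_g set; the Jahn–Teller theorem predicts a tetragonal distortion (typically axial elongation) to lift the degeneracy.

[MnCl6]^3-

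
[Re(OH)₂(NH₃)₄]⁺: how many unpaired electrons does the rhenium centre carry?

2 unpaired electrons

Summing ligand charges against the +1 overall charge gives an oxidation state of +3 for rhenium.
Group 7 minus oxidation state 3 gives a d⁴ configuration.
The spin state decides the count: a 5d ion has a large Δₒ and is invariably low-spin.
An octahedral low-spin d⁴ ion is t₂g⁴e_g⁰, giving 2 unpaired electrons.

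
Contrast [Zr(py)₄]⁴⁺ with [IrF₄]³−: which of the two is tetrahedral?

For [Zr(py)₄]⁴⁺: Summing ligand charges against the +4 overall charge gives an oxidation state of +4 for zirconium. Zr sits in group 4, so the d-electron count is 4 − 4 = 0. A d⁰ ion has no crystal-field stabilisation preference between square planar and tetrahedral, so four ligands adopt the sterically favoured tetrahedral geometry. → tetrahedral.
For [IrF₄]³−: Summing ligand charges against the −3 overall charge gives an oxidation state of +1 for iridium. Iridium is a group-9 element; Ir(I) is therefore d⁸. A 5d d⁸ ion has a large crystal-field splitting; square planar leaves the high-energy d_{x²−y²} orbital empty and maximises CFSE. → square planar.

[Zr(py)₄]⁴⁺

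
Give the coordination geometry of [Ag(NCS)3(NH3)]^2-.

tetrahedral

Each isothiocyanate is −1; ammonia is neutral; balancing the −2 overall charge requires Ag(I).
Silver is a group-11 element; Ag(I) is therefore d¹⁰.
With 4 monodentate ligands the coordination number is 4.
A d¹⁰ ion has no crystal-field stabilisation preference between square planar and tetrahedral, so four ligands adopt the sterically favoured tetrahedral geometry.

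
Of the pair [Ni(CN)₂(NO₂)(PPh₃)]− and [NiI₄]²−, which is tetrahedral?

[NiI₄]²−

For [Ni(CN)₂(NO₂)(PPh₃)]−: Each cyanide is −1; each nitro (N-bound nitrite) is −1; triphenylphosphine is neutral; balancing the −1 overall charge requires Ni(II). Group 10 minus oxidation state 2 gives a d⁸ configuration. Cyanide, nitro (N-bound nitrite), and triphenylphosphine are strong-field ligands (high in the spectrochemical series). A 3d d⁸ ion with strong-field ligands gains enough CFSE to favour square planar over tetrahedral. → square planar.
For [NiI₄]²−: Each iodide is −1; balancing the −2 overall charge requires Ni(II). Nickel is a group-10 element; Ni(II) is therefore d⁸. Iodide is a weak-field ligand. With weak-field ligands the CFSE gain from square planar is small, so a 3d d⁸ ion takes the sterically preferred tetrahedral geometry. → tetrahedral.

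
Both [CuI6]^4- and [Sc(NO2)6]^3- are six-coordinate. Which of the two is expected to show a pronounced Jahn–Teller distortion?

[CuI6]^4-: Summing ligand charges against the −4 overall charge gives an oxidation state of +2 for copper. Group 11 minus oxidation state 2 gives a d⁹ configuration. The t₂g⁶e_g³ configuration has an unevenly filled e_g set; the Jahn–Teller theorem predicts a tetragonal distortion (typically axial elongation) to lift the degeneracy.
[Sc(NO2)6]^3-: Each nitro (N-bound nitrite) is −1; balancing the −3 overall charge requires Sc(III). Group 3 minus oxidation state 3 gives a d⁰ configuration. The d⁰ configuration leaves the e_g set evenly filled (or empty) — no strong Jahn–Teller driving force.

[CuI6]^4-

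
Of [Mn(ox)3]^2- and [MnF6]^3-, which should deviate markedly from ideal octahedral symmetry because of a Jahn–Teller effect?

[MnF6]^3-

[Mn(ox)3]^2-: Summing ligand charges against the −2 overall charge gives an oxidation state of +4 for manganese. Manganese is a group-7 element; Mn(IV) is therefore d³. The d³ configuration leaves the e_g set evenly filled (or empty) — no strong Jahn–Teller driving force.
[MnF6]^3-: Each fluoride is −1; balancing the −3 overall charge requires Mn(III). Manganese is a group-7 element; Mn(III) is therefore d⁴. Fluoride is a weak-field ligand for a first-row metal, so the complex is high-spin. The t₂g³e_g¹ (high-spin) configuration has an unevenly filled e_g set; the Jahn–Teller theorem predicts a tetragonal distortion (typically axial elongation) to lift the degeneracy.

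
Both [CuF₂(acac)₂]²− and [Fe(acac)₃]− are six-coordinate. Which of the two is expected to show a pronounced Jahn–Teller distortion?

[CuF₂(acac)₂]²−

[CuF₂(acac)₂]²−: Ligand charges: each fluoride is −1; each acetylacetonate is −1. With an overall charge of −2 the copper centre must be in the +2 oxidation state. Cu sits in group 11, so the d-electron count is 11 − 2 = 9. The t₂g⁶e_g³ configuration has an unevenly filled e_g set; the Jahn–Teller theorem predicts a tetragonal distortion (typically axial elongation) to lift the degeneracy.
[Fe(acac)₃]−: Summing ligand charges against the −1 overall charge gives an oxidation state of +2 for iron. Iron is a group-8 element; Fe(II) is therefore d⁶. Acetylacetonate is a weak-field ligand for a first-row metal, so the complex is high-spin. The d⁶ configuration leaves the e_g set evenly filled (or empty) — no strong Jahn–Teller driving force.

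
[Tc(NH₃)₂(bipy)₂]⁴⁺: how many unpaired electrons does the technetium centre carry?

Ligand charges: ammonia is neutral; 2,2′-bipyridine is neutral. With an overall charge of +4 the technetium centre must be in the +4 oxidation state.
Tc sits in group 7, so the d-electron count is 7 − 4 = 3.
Counting donor atoms: 2×ammonia (monodentate) → 2 donors; 2×2,2′-bipyridine (bidentate) → 4 donors. Coordination number = 6.
In an octahedral field the d³ configuration is t₂g³e_g⁰ (only one arrangement possible), giving 3 unpaired electrons.

3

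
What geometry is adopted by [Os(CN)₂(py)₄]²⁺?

octahedral

Ligand charges: each cyanide is −1; pyridine is neutral. With an overall charge of +2 the osmium centre must be in the +4 oxidation state.
Group 8 minus oxidation state 4 gives a d⁴ configuration.
Coordination number: 6.
Six donors around a single metal centre give an octahedral coordination sphere.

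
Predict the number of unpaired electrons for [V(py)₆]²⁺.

Pyridine is neutral; balancing the +2 overall charge requires V(II).
Vanadium is a group-5 element; V(II) is therefore d³.
In an octahedral field the d³ configuration is t₂g³e_g⁰ (only one arrangement possible), giving 3 unpaired electrons.

3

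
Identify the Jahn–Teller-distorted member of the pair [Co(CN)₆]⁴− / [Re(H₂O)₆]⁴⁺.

[Co(CN)₆]⁴−: Ligand charges: each cyanide is −1. With an overall charge of −4 the cobalt centre must be in the +2 oxidation state. Cobalt is a group-9 element; Co(II) is therefore d⁷. Cyanide is a strong-field ligand (high in the spectrochemical series) for a first-row metal, so the complex is low-spin. The t₂g⁶e_g¹ (low-spin) configuration has an unevenly filled e_g set; the Jahn–Teller theorem predicts a tetragonal distortion (typically axial elongation) to lift the degeneracy.
[Re(H₂O)₆]⁴⁺: Water is neutral; balancing the +4 overall charge requires Re(IV). Re sits in group 7, so the d-electron count is 7 − 4 = 3. The d³ configuration leaves the e_g set evenly filled (or empty) — no strong Jahn–Teller driving force.

[Co(CN)₆]⁴−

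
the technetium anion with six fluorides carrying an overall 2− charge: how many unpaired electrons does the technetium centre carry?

Ligand charges: each fluoride is −1. With an overall charge of −2 the technetium centre must be in the +4 oxidation state.
Technetium is a group-7 element; Tc(IV) is therefore d³.
In an octahedral field the d³ configuration is t₂g³e_g⁰ (only one arrangement possible), giving 3 unpaired electrons.

3 unpaired electrons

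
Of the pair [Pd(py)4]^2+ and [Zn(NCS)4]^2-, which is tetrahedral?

For [Pd(py)4]^2+: Pyridine is neutral; balancing the +2 overall charge requires Pd(II). Pd sits in group 10, so the d-electron count is 10 − 2 = 8. A 4d d⁸ ion has a large crystal-field splitting; square planar leaves the high-energy d_{x²−y²} orbital empty and maximises CFSE. → square planar.
For [Zn(NCS)4]^2-: Summing ligand charges against the −2 overall charge gives an oxidation state of +2 for zinc. Zn sits in group 12, so the d-electron count is 12 − 2 = 10. A d¹⁰ ion has no crystal-field stabilisation preference between square planar and tetrahedral, so four ligands adopt the sterically favoured tetrahedral geometry. → tetrahedral.

[Zn(NCS)4]^2-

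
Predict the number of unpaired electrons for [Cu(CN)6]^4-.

Ligand charges: each cyanide is −1. With an overall charge of −4 the copper centre must be in the +2 oxidation state.
Group 11 minus oxidation state 2 gives a d⁹ configuration.
In an octahedral field the d⁹ configuration is t₂g⁶e_g³ (only one arrangement possible), giving 1 unpaired electron.

1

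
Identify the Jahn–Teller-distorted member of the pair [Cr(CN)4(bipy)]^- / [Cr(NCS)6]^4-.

[Cr(NCS)6]^4-

[Cr(CN)4(bipy)]^-: Summing ligand charges against the −1 overall charge gives an oxidation state of +3 for chromium. Chromium is a group-6 element; Cr(III) is therefore d³. The d³ configuration leaves the e_g set evenly filled (or empty) — no strong Jahn–Teller driving force.
[Cr(NCS)6]^4-: Ligand charges: each isothiocyanate is −1. With an overall charge of −4 the chromium centre must be in the +2 oxidation state. Cr sits in group 6, so the d-electron count is 6 − 2 = 4. Isothiocyanate is a weak-field ligand for a first-row metal, so the complex is high-spin. The t₂g³e_g¹ (high-spin) configuration has an unevenly filled e_g set; the Jahn–Teller theorem predicts a tetragonal distortion (typically axial elongation) to lift the degeneracy.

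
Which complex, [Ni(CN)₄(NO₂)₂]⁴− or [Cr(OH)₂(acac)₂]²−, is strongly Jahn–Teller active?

[Cr(OH)₂(acac)₂]²−

[Ni(CN)₄(NO₂)₂]⁴−: Each cyanide is −1; each nitro (N-bound nitrite) is −1; balancing the −4 overall charge requires Ni(II). Group 10 minus oxidation state 2 gives a d⁸ configuration. The d⁸ configuration leaves the e_g set evenly filled (or empty) — no strong Jahn–Teller driving force.
[Cr(OH)₂(acac)₂]²−: Summing ligand charges against the −2 overall charge gives an oxidation state of +2 for chromium. Cr sits in group 6, so the d-electron count is 6 − 2 = 4. Acetylacetonate and hydroxide are weak-field ligands for a first-row metal, so the complex is high-spin. The t₂g³e_g¹ (high-spin) configuration has an unevenly filled e_g set; the Jahn–Teller theorem predicts a tetragonal distortion (typically axial elongation) to lift the degeneracy.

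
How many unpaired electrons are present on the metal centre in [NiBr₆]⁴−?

Summing ligand charges against the −4 overall charge gives an oxidation state of +2 for nickel.
Group 10 minus oxidation state 2 gives a d⁸ configuration.
In an octahedral field the d⁸ configuration is t₂g⁶e_g² (only one arrangement possible), giving 2 unpaired electrons.

2 unpaired electrons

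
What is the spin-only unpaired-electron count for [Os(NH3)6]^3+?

Summing ligand charges against the +3 overall charge gives an oxidation state of +3 for osmium.
Os sits in group 8, so the d-electron count is 8 − 3 = 5.
The spin state decides the count: a 5d ion has a large Δₒ and is invariably low-spin.
An octahedral low-spin d⁵ ion is t₂g⁵e_g⁰, giving 1 unpaired electron.

1 unpaired electron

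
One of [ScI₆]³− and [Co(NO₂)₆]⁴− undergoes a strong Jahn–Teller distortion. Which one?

[Co(NO₂)₆]⁴−

[ScI₆]³−: Each iodide is −1; balancing the −3 overall charge requires Sc(III). Group 3 minus oxidation state 3 gives a d⁰ configuration. The d⁰ configuration leaves the e_g set evenly filled (or empty) — no strong Jahn–Teller driving force.
[Co(NO₂)₆]⁴−: Summing ligand charges against the −4 overall charge gives an oxidation state of +2 for cobalt. Group 9 minus oxidation state 2 gives a d⁷ configuration. Nitro (N-bound nitrite) is a strong-field ligand (high in the spectrochemical series) for a first-row metal, so the complex is low-spin. The t₂g⁶e_g¹ (low-spin) configuration has an unevenly filled e_g set; the Jahn–Teller theorem predicts a tetragonal distortion (typically axial elongation) to lift the degeneracy.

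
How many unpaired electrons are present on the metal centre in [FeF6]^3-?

Each fluoride is −1; balancing the −3 overall charge requires Fe(III).
Group 8 minus oxidation state 3 gives a d⁵ configuration.
The spin state decides the count: Fluoride is a weak-field ligand for a first-row metal, so the complex is high-spin.
An octahedral high-spin d⁵ ion is t₂g³e_g², giving 5 unpaired electrons.

5 unpaired electrons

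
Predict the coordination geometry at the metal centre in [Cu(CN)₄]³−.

tetrahedral

Ligand charges: each cyanide is −1. With an overall charge of −3 the copper centre must be in the +1 oxidation state.
Copper is a group-11 element; Cu(I) is therefore d¹⁰.
With 4 monodentate ligands the coordination number is 4.
A d¹⁰ ion has no crystal-field stabilisation preference between square planar and tetrahedral, so four ligands adopt the sterically favoured tetrahedral geometry.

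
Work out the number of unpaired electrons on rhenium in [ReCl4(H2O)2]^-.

2 unpaired electrons

Ligand charges: each chloride is −1; water is neutral. With an overall charge of −1 the rhenium centre must be in the +3 oxidation state.
Rhenium is a group-7 element; Re(III) is therefore d⁴.
The spin state decides the count: a 5d ion has a large Δₒ and is invariably low-spin.
An octahedral low-spin d⁴ ion is t₂g⁴e_g⁰, giving 2 unpaired electrons.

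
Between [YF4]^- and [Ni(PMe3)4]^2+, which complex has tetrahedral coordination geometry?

For [YF4]^-: Each fluoride is −1; balancing the −1 overall charge requires Y(III). Group 3 minus oxidation state 3 gives a d⁰ configuration. A d⁰ ion has no crystal-field stabilisation preference between square planar and tetrahedral, so four ligands adopt the sterically favoured tetrahedral geometry. → tetrahedral.
For [Ni(PMe3)4]^2+: Summing ligand charges against the +2 overall charge gives an oxidation state of +2 for nickel. Nickel is a group-10 element; Ni(II) is therefore d⁸. Trimethylphosphine is a strong-field ligand (high in the spectrochemical series). A 3d d⁸ ion with strong-field ligands gains enough CFSE to favour square planar over tetrahedral. → square planar.

[YF4]^-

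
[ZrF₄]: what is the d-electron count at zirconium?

Summing ligand charges against the 0 overall charge gives an oxidation state of +4 for zirconium.
Group 4 minus oxidation state 4 gives a d⁰ configuration.

d⁰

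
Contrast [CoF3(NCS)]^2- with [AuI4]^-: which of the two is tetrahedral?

[CoF3(NCS)]^2-

For [CoF3(NCS)]^2-: Summing ligand charges against the −2 overall charge gives an oxidation state of +2 for cobalt. Group 9 minus oxidation state 2 gives a d⁷ configuration. For a high-spin 3d d⁷ ion with weak-field ligands the small Δₜ gives little square-planar CFSE advantage, so four ligands adopt the sterically favoured tetrahedral geometry. → tetrahedral.
For [AuI4]^-: Each iodide is −1; balancing the −1 overall charge requires Au(III). Gold is a group-11 element; Au(III) is therefore d⁸. A 5d d⁸ ion has a large crystal-field splitting; square planar leaves the high-energy d_{x²−y²} orbital empty and maximises CFSE. → square planar.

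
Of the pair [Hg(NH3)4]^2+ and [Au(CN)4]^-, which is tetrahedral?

For [Hg(NH3)4]^2+: Summing ligand charges against the +2 overall charge gives an oxidation state of +2 for mercury. Group 12 minus oxidation state 2 gives a d¹⁰ configuration. A d¹⁰ ion has no crystal-field stabilisation preference between square planar and tetrahedral, so four ligands adopt the sterically favoured tetrahedral geometry. → tetrahedral.
For [Au(CN)4]^-: Ligand charges: each cyanide is −1. With an overall charge of −1 the gold centre must be in the +3 oxidation state. Gold is a group-11 element; Au(III) is therefore d⁸. A 5d d⁸ ion has a large crystal-field splitting; square planar leaves the high-energy d_{x²−y²} orbital empty and maximises CFSE. → square planar.

[Hg(NH3)4]^2+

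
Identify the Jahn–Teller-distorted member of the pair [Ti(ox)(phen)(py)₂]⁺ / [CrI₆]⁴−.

[Ti(ox)(phen)(py)₂]⁺: Each oxalate is −2; 1,10-phenanthroline is neutral; pyridine is neutral; balancing the +1 overall charge requires Ti(III). Titanium is a group-4 element; Ti(III) is therefore d¹. The d¹ configuration leaves the e_g set evenly filled (or empty) — no strong Jahn–Teller driving force.
[CrI₆]⁴−: Each iodide is −1; balancing the −4 overall charge requires Cr(II). Chromium is a group-6 element; Cr(II) is therefore d⁴. Iodide is a weak-field ligand for a first-row metal, so the complex is high-spin. The t₂g³e_g¹ (high-spin) configuration has an unevenly filled e_g set; the Jahn–Teller theorem predicts a tetragonal distortion (typically axial elongation) to lift the degeneracy.

[CrI₆]⁴−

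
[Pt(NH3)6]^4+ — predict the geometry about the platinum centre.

Ligand charges: ammonia is neutral. With an overall charge of +4 the platinum centre must be in the +4 oxidation state.
Platinum is a group-10 element; Pt(IV) is therefore d⁶.
With 6 monodentate ligands the coordination number is 6.
Six donors around a single metal centre give an octahedral coordination sphere.

octahedral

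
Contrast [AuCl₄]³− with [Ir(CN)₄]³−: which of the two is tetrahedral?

For [AuCl₄]³−: Ligand charges: each chloride is −1. With an overall charge of −3 the gold centre must be in the +1 oxidation state. Gold is a group-11 element; Au(I) is therefore d¹⁰. A d¹⁰ ion has no crystal-field stabilisation preference between square planar and tetrahedral, so four ligands adopt the sterically favoured tetrahedral geometry. → tetrahedral.
For [Ir(CN)₄]³−: Summing ligand charges against the −3 overall charge gives an oxidation state of +1 for iridium. Iridium is a group-9 element; Ir(I) is therefore d⁸. A 5d d⁸ ion has a large crystal-field splitting; square planar leaves the high-energy d_{x²−y²} orbital empty and maximises CFSE. → square planar.

[AuCl₄]³−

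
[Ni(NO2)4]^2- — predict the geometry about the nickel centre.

Ligand charges: each nitro (N-bound nitrite) is −1. With an overall charge of −2 the nickel centre must be in the +2 oxidation state.
Nickel is a group-10 element; Ni(II) is therefore d⁸.
Coordination number: 4.
Nitro (N-bound nitrite) is a strong-field ligand (high in the spectrochemical series).
A 3d d⁸ ion with strong-field ligands gains enough CFSE to favour square planar over tetrahedral.

square planar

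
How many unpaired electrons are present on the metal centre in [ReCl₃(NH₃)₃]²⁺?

Each chloride is −1; ammonia is neutral; balancing the +2 overall charge requires Re(V).
Group 7 minus oxidation state 5 gives a d² configuration.
In an octahedral field the d² configuration is t₂g²e_g⁰ (only one arrangement possible), giving 2 unpaired electrons.

2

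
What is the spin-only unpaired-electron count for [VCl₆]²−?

Ligand charges: each chloride is −1. With an overall charge of −2 the vanadium centre must be in the +4 oxidation state.
V sits in group 5, so the d-electron count is 5 − 4 = 1.
In an octahedral field the d¹ configuration is t₂g¹e_g⁰ (only one arrangement possible), giving 1 unpaired electron.

1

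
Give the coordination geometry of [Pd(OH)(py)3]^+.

Summing ligand charges against the +1 overall charge gives an oxidation state of +2 for palladium.
Palladium is a group-10 element; Pd(II) is therefore d⁸.
Coordination number: 4.
A 4d d⁸ ion has a large crystal-field splitting; square planar leaves the high-energy d_{x²−y²} orbital empty and maximises CFSE.

square planar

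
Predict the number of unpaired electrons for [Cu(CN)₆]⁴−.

1 unpaired electron

Ligand charges: each cyanide is −1. With an overall charge of −4 the copper centre must be in the +2 oxidation state.
Copper is a group-11 element; Cu(II) is therefore d⁹.
In an octahedral field the d⁹ configuration is t₂g⁶e_g³ (only one arrangement possible), giving 1 unpaired electron.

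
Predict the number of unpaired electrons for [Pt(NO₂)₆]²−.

Summing ligand charges against the −2 overall charge gives an oxidation state of +4 for platinum.
Pt sits in group 10, so the d-electron count is 10 − 4 = 6.
The spin state decides the count: a 5d ion has a large Δₒ and is invariably low-spin.
An octahedral low-spin d⁶ ion is t₂g⁶e_g⁰, giving 0 unpaired electrons.

0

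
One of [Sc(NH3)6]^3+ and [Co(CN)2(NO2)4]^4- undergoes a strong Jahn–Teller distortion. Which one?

[Sc(NH3)6]^3+: Summing ligand charges against the +3 overall charge gives an oxidation state of +3 for scandium. Sc sits in group 3, so the d-electron count is 3 − 3 = 0. The d⁰ configuration leaves the e_g set evenly filled (or empty) — no strong Jahn–Teller driving force.
[Co(CN)2(NO2)4]^4-: Summing ligand charges against the −4 overall charge gives an oxidation state of +2 for cobalt. Cobalt is a group-9 element; Co(II) is therefore d⁷. Cyanide and nitro (N-bound nitrite) are strong-field ligands (high in the spectrochemical series) for a first-row metal, so the complex is low-spin. The t₂g⁶e_g¹ (low-spin) configuration has an unevenly filled e_g set; the Jahn–Teller theorem predicts a tetragonal distortion (typically axial elongation) to lift the degeneracy.

[Co(CN)2(NO2)4]^4-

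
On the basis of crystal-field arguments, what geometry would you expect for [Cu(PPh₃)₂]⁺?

linear

Summing ligand charges against the +1 overall charge gives an oxidation state of +1 for copper.
Cu sits in group 11, so the d-electron count is 11 − 1 = 10.
With 2 monodentate ligands the coordination number is 2.
A d¹⁰ ion with only two ligands adopts a linear arrangement (sp hybridisation; no CFSE preference).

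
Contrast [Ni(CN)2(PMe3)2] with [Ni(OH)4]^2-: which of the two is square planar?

For [Ni(CN)2(PMe3)2]: Ligand charges: each cyanide is −1; trimethylphosphine is neutral. With an overall charge of 0 the nickel centre must be in the +2 oxidation state. Nickel is a group-10 element; Ni(II) is therefore d⁸. Cyanide and trimethylphosphine are strong-field ligands (high in the spectrochemical series). A 3d d⁸ ion with strong-field ligands gains enough CFSE to favour square planar over tetrahedral. → square planar.
For [Ni(OH)4]^2-: Summing ligand charges against the −2 overall charge gives an oxidation state of +2 for nickel. Group 10 minus oxidation state 2 gives a d⁸ configuration. Hydroxide is a weak-field ligand. With weak-field ligands the CFSE gain from square planar is small, so a 3d d⁸ ion takes the sterically preferred tetrahedral geometry. → tetrahedral.

[Ni(CN)2(PMe3)2]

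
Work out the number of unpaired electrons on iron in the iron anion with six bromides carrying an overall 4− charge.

4 unpaired electrons

Ligand charges: each bromide is −1. With an overall charge of −4 the iron centre must be in the +2 oxidation state.
Iron is a group-8 element; Fe(II) is therefore d⁶.
The spin state decides the count: Bromide is a weak-field ligand for a first-row metal, so the complex is high-spin.
An octahedral high-spin d⁶ ion is t₂g⁴e_g², giving 4 unpaired electrons.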